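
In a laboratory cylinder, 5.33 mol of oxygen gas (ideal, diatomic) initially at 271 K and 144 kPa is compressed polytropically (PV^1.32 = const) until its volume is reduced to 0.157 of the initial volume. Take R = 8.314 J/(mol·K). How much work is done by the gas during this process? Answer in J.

-30300 J

V₁ = nRT₁/P₁ = 5.33×8.314×271/144 = 83.4 L.
Polytropic n=1.32: T₂ = T₁(V₁/V₂)^(n−1) = 271×(6.37)^0.32 = 490 K; P₂ = P₁(V₁/V₂)^n = 1660 kPa.
W = (P₁V₁−P₂V₂)/(n−1) = (144×83.4−1660×13.1)/0.32 = -30300 J.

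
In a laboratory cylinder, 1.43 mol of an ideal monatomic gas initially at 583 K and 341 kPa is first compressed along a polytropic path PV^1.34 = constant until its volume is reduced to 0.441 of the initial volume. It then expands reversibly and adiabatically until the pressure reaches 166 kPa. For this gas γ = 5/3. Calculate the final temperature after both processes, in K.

372 K

V₁ = nRT₁/P₁ = 1.43×8.314×583/341 = 20.3 L.
Step 1 — Polytropic n=1.34: T₂ = T₁(V₁/V₂)^(n−1) = 583×(2.27)^0.34 = 770 K; P₂ = P₁(V₁/V₂)^n = 1020 kPa.
W = (P₁V₁−P₂V₂)/(n−1) = (341×20.3−1020×8.96)/0.34 = -6540 J.
ΔU = nCvΔT = 1.43×12.5×(770−583) = 3340 J.
Q = ΔU + W = -3210 J.
State after step 1: P = 1020 kPa, V = 8.96 L, T = 770 K.
Step 2 — Adiabatic: T₂/T₁ = (P₂/P₁)^((γ−1)/γ) ⇒ T₂ = 770×(0.163)^0.400 = 372 K; V₂ = 26.7 L.
ΔU = nCvΔT = 1.43×12.5×(372−770) = -7090 J.
Q = 0 for an adiabatic process, so W = −ΔU = 7090 J.
Net over both steps: W = 551 J, Q = -3210 J, ΔU = -3760 J.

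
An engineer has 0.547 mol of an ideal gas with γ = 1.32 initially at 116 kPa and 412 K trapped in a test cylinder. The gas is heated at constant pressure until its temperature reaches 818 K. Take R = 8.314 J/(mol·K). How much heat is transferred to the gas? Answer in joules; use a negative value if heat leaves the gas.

V₁ = nRT₁/P₁ = 0.547×8.314×412/116 = 16.2 L.
Isobaric: P stays 116 kPa; V/T = const ⇒ T₂ = 818 K, V₂ = 32.1 L.
W = PΔV = 116×(32.1−16.2) kPa·L = 1850 J.
ΔU = nCvΔT = 0.547×26.0×(818−412) = 5770 J.
Q = ΔU + W = nCpΔT = 7620 J.

7620 J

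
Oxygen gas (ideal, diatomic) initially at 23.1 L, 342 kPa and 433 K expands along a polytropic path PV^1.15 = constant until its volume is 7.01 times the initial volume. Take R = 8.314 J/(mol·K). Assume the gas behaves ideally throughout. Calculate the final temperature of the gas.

323 K

Polytropic n=1.15: T₂ = T₁(V₁/V₂)^(n−1) = 433×(0.143)^0.15 = 323 K; P₂ = P₁(V₁/V₂)^n = 36.4 kPa.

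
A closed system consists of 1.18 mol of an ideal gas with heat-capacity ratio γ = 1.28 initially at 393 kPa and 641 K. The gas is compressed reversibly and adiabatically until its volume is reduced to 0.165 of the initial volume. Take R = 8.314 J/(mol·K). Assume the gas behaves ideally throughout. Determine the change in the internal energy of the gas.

14700 J

V₁ = nRT₁/P₁ = 1.18×8.314×641/393 = 16.0 L.
Adiabatic: TV^(γ−1) = const ⇒ T₂ = 641×(6.06)^0.280 = 1060 K; PV^γ = const ⇒ P₂ = 3940 kPa.
For an ideal gas ΔU = nCvΔT with Cv = R/(γ−1) = 29.7 J/(mol·K).
ΔU = 1.18×29.7×(1060−641) = 14700 J.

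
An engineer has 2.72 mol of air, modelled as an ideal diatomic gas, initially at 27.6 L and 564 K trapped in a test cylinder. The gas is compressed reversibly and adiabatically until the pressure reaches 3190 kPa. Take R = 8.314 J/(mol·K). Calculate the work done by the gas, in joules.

-23500 J

P₁ = nRT₁/V₁ = 2.72×8.314×564/27.6 = 462 kPa.
Adiabatic: T₂/T₁ = (P₂/P₁)^((γ−1)/γ) ⇒ T₂ = 564×(6.90)^0.286 = 980 K; V₂ = 6.94 L.
ΔU = nCvΔT = 2.72×20.8×(980−564) = 23500 J.
Q = 0 for an adiabatic process, so W = −ΔU = -23500 J.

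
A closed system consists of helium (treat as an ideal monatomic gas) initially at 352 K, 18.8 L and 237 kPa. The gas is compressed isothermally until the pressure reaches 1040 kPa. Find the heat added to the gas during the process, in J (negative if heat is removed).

n = P₁V₁/(RT₁) = 237×18.8/(8.314×352) = 1.52 mol.
Isothermal: T stays 352 K; PV = const ⇒ V₂ = 4.28 L, P₂ = 1040 kPa.
ΔU = 0 (ideal gas, T constant).
W = nRT ln(V₂/V₁) = 1.52×8.314×352×ln(0.228) = -6590 J.
Q = ΔU + W = -6590 J.

-6590 J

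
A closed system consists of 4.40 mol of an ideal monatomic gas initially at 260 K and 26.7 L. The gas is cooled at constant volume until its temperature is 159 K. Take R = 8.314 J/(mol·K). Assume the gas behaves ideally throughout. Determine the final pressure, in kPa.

P₁ = nRT₁/V₁ = 4.40×8.314×260/26.7 = 356 kPa.
Isochoric: V stays 26.7 L; P/T = const ⇒ T₂ = 159 K, P₂ = 218 kPa.

218 kPa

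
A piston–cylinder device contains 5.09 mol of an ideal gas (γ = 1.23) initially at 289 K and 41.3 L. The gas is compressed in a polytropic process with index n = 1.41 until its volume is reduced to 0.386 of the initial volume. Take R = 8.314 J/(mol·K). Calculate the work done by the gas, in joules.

P₁ = nRT₁/V₁ = 5.09×8.314×289/41.3 = 296 kPa.
Polytropic n=1.41: T₂ = T₁(V₁/V₂)^(n−1) = 289×(2.59)^0.41 = 427 K; P₂ = P₁(V₁/V₂)^n = 1130 kPa.
W = (P₁V₁−P₂V₂)/(n−1) = (296×41.3−1130×15.9)/0.41 = -14200 J.

-14200 J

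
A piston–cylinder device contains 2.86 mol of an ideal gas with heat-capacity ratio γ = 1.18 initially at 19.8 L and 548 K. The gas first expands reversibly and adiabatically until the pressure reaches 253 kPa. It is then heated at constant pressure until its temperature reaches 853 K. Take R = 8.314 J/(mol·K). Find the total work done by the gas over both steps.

P₁ = nRT₁/V₁ = 2.86×8.314×548/19.8 = 658 kPa.
Step 1 — Adiabatic: T₂/T₁ = (P₂/P₁)^((γ−1)/γ) ⇒ T₂ = 548×(0.384)^0.153 = 474 K; V₂ = 44.5 L.
ΔU = nCvΔT = 2.86×46.2×(474−548) = -9820 J.
Q = 0 for an adiabatic process, so W = −ΔU = 9820 J.
State after step 1: P = 253 kPa, V = 44.5 L, T = 474 K.
Step 2 — Isobaric: P stays 253 kPa; V/T = const ⇒ T₂ = 853 K, V₂ = 80.2 L.
W = PΔV = 253×(80.2−44.5) kPa·L = 9020 J.
ΔU = nCvΔT = 2.86×46.2×(853−474) = 50100 J.
Q = ΔU + W = nCpΔT = 59100 J.
Net over both steps: W = 18800 J, Q = 59100 J, ΔU = 40300 J.

18800 J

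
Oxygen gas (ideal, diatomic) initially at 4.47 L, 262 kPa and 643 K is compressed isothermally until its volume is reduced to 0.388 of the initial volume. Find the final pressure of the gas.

Isothermal: T stays 643 K; PV = const ⇒ V₂ = 1.73 L, P₂ = 675 kPa.

675 kPa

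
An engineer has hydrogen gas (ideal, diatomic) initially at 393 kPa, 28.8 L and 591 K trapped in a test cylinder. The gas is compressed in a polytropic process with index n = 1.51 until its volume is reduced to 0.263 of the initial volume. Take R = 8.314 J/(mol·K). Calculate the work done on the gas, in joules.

n = P₁V₁/(RT₁) = 393×28.8/(8.314×591) = 2.30 mol.
Polytropic n=1.51: T₂ = T₁(V₁/V₂)^(n−1) = 591×(3.80)^0.51 = 1170 K; P₂ = P₁(V₁/V₂)^n = 2950 kPa.
W = (P₁V₁−P₂V₂)/(n−1) = (393×28.8−2950×7.57)/0.51 = -21700 J.
Work done on the gas = −W_by = 21700 J.

21700 J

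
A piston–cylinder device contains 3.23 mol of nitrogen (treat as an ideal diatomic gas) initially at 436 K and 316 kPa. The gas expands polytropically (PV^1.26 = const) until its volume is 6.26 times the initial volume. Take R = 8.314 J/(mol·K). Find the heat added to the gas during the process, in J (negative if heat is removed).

5980 J

V₁ = nRT₁/P₁ = 3.23×8.314×436/316 = 37.1 L.
Polytropic n=1.26: T₂ = T₁(V₁/V₂)^(n−1) = 436×(0.160)^0.26 = 271 K; P₂ = P₁(V₁/V₂)^n = 31.3 kPa.
W = (P₁V₁−P₂V₂)/(n−1) = (316×37.1−31.3×232)/0.26 = 17100 J.
ΔU = nCvΔT = 3.23×20.8×(271−436) = -11100 J.
Q = ΔU + W = 5980 J.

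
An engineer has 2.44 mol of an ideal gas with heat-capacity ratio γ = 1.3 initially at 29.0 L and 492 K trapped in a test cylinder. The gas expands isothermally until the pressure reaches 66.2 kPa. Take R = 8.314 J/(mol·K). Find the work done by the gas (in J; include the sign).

16500 J

P₁ = nRT₁/V₁ = 2.44×8.314×492/29.0 = 344 kPa.
Isothermal: T stays 492 K; PV = const ⇒ V₂ = 151 L, P₂ = 66.2 kPa.
W = nRT ln(V₂/V₁) = 2.44×8.314×492×ln(5.20) = 16500 J.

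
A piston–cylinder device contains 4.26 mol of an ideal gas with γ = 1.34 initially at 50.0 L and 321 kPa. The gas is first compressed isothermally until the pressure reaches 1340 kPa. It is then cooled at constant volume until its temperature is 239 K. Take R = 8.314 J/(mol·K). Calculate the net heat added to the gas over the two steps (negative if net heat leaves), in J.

-45200 J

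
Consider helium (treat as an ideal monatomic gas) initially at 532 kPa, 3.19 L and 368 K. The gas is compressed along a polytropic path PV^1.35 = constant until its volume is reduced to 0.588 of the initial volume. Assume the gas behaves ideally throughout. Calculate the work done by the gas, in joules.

n = P₁V₁/(RT₁) = 532×3.19/(8.314×368) = 0.555 mol.
Polytropic n=1.35: T₂ = T₁(V₁/V₂)^(n−1) = 368×(1.70)^0.35 = 443 K; P₂ = P₁(V₁/V₂)^n = 1090 kPa.
W = (P₁V₁−P₂V₂)/(n−1) = (532×3.19−1090×1.88)/0.35 = -990 J.

-990 J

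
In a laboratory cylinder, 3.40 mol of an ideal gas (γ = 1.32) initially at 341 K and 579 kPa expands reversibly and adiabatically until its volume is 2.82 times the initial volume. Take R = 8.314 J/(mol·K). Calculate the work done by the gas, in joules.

8500 J

V₁ = nRT₁/P₁ = 3.40×8.314×341/579 = 16.6 L.
Adiabatic: TV^(γ−1) = const ⇒ T₂ = 341×(0.355)^0.320 = 245 K; PV^γ = const ⇒ P₂ = 147 kPa.
ΔU = nCvΔT = 3.40×26.0×(245−341) = -8500 J.
Q = 0 for an adiabatic process, so W = −ΔU = 8500 J.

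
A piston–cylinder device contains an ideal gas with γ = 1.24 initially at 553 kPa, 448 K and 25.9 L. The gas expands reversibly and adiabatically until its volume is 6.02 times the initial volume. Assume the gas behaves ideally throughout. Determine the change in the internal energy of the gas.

-20900 J

n = P₁V₁/(RT₁) = 553×25.9/(8.314×448) = 3.85 mol.
Adiabatic: TV^(γ−1) = const ⇒ T₂ = 448×(0.166)^0.240 = 291 K; PV^γ = const ⇒ P₂ = 59.7 kPa.
For an ideal gas ΔU = nCvΔT with Cv = R/(γ−1) = 34.6 J/(mol·K).
ΔU = 3.85×34.6×(291−448) = -20900 J.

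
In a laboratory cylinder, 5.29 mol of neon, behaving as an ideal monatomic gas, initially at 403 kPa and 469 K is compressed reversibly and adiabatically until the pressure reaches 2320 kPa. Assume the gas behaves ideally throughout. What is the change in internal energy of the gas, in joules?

V₁ = nRT₁/P₁ = 5.29×8.314×469/403 = 51.2 L.
Adiabatic: T₂/T₁ = (P₂/P₁)^((γ−1)/γ) ⇒ T₂ = 469×(5.76)^0.400 = 945 K; V₂ = 17.9 L.
For an ideal gas ΔU = nCvΔT with Cv = (3/2)R = 12.5 J/(mol·K).
ΔU = 5.29×12.5×(945−469) = 31400 J.

31400 J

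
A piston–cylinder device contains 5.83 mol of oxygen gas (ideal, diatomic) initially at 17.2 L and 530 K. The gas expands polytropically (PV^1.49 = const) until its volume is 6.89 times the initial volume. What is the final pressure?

P₁ = nRT₁/V₁ = 5.83×8.314×530/17.2 = 1490 kPa.
Polytropic n=1.49: T₂ = T₁(V₁/V₂)^(n−1) = 530×(0.145)^0.49 = 206 K; P₂ = P₁(V₁/V₂)^n = 84.2 kPa.

84.2 kPa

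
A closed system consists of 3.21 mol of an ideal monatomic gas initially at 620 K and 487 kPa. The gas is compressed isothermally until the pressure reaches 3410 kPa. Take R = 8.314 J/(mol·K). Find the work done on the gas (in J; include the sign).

V₁ = nRT₁/P₁ = 3.21×8.314×620/487 = 34.0 L.
Isothermal: T stays 620 K; PV = const ⇒ V₂ = 4.85 L, P₂ = 3410 kPa.
W = nRT ln(V₂/V₁) = 3.21×8.314×620×ln(0.143) = -32200 J.
Work done on the gas = −W_by = 32200 J.

32200 J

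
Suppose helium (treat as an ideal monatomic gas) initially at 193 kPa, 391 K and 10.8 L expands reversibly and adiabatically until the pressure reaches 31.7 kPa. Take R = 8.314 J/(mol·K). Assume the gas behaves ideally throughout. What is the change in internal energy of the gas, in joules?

n = P₁V₁/(RT₁) = 193×10.8/(8.314×391) = 0.641 mol.
Adiabatic: T₂/T₁ = (P₂/P₁)^((γ−1)/γ) ⇒ T₂ = 391×(0.164)^0.400 = 190 K; V₂ = 31.9 L.
For an ideal gas ΔU = nCvΔT with Cv = (3/2)R = 12.5 J/(mol·K).
ΔU = 0.641×12.5×(190−391) = -1610 J.

-1610 J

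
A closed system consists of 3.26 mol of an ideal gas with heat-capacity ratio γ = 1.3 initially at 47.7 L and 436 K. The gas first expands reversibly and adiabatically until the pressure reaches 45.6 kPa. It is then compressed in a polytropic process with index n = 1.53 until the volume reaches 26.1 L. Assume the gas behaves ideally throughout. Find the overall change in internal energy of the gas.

33800 J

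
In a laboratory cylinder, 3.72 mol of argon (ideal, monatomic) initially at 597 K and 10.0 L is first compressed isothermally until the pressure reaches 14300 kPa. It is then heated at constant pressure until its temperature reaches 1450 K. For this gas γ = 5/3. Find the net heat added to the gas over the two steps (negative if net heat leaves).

P₁ = nRT₁/V₁ = 3.72×8.314×597/10.0 = 1850 kPa.
Step 1 — Isothermal: T stays 597 K; PV = const ⇒ V₂ = 1.29 L, P₂ = 14300 kPa.
ΔU = 0 (ideal gas, T constant).
W = nRT ln(V₂/V₁) = 3.72×8.314×597×ln(0.129) = -37800 J.
Q = ΔU + W = -37800 J.
State after step 1: P = 14300 kPa, V = 1.29 L, T = 597 K.
Step 2 — Isobaric: P stays 14300 kPa; V/T = const ⇒ T₂ = 1450 K, V₂ = 3.14 L.
W = PΔV = 14300×(3.14−1.29) kPa·L = 26400 J.
ΔU = nCvΔT = 3.72×12.5×(1450−597) = 39600 J.
Q = ΔU + W = nCpΔT = 66000 J.
Net over both steps: W = -11400 J, Q = 28200 J, ΔU = 39600 J.

28200 J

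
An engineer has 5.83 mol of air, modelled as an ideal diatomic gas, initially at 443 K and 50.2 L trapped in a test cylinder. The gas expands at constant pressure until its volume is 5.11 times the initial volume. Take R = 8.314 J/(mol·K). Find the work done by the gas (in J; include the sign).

88300 J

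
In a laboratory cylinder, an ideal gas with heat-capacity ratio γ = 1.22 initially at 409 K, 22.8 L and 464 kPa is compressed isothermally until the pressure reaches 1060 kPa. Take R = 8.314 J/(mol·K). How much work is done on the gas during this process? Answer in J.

8740 J

n = P₁V₁/(RT₁) = 464×22.8/(8.314×409) = 3.11 mol.
Isothermal: T stays 409 K; PV = const ⇒ V₂ = 9.98 L, P₂ = 1060 kPa.
W = nRT ln(V₂/V₁) = 3.11×8.314×409×ln(0.438) = -8740 J.
Work done on the gas = −W_by = 8740 J.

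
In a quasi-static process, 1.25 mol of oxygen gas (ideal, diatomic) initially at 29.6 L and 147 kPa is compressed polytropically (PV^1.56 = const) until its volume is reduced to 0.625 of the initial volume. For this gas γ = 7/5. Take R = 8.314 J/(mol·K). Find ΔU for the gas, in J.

T₁ = P₁V₁/(nR) = 147×29.6/(1.25×8.314) = 419 K.
Polytropic n=1.56: T₂ = T₁(V₁/V₂)^(n−1) = 419×(1.60)^0.56 = 545 K; P₂ = P₁(V₁/V₂)^n = 306 kPa.
For an ideal gas ΔU = nCvΔT with Cv = (5/2)R = 20.8 J/(mol·K).
ΔU = 1.25×20.8×(545−419) = 3280 J.

3280 J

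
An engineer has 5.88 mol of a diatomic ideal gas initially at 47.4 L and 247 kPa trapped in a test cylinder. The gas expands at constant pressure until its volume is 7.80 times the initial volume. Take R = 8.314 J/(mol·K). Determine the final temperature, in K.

1870 K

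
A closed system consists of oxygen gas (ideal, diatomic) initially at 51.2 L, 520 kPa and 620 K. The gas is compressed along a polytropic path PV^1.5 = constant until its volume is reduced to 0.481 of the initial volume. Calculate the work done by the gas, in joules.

n = P₁V₁/(RT₁) = 520×51.2/(8.314×620) = 5.17 mol.
Polytropic n=1.5: T₂ = T₁(V₁/V₂)^(n−1) = 620×(2.08)^0.50 = 894 K; P₂ = P₁(V₁/V₂)^n = 1560 kPa.
W = (P₁V₁−P₂V₂)/(n−1) = (520×51.2−1560×24.6)/0.50 = -23500 J.

-23500 J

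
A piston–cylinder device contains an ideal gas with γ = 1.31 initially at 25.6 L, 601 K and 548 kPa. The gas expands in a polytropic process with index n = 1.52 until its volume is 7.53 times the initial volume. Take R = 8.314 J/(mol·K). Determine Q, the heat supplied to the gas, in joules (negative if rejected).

n = P₁V₁/(RT₁) = 548×25.6/(8.314×601) = 2.81 mol.
Polytropic n=1.52: T₂ = T₁(V₁/V₂)^(n−1) = 601×(0.133)^0.52 = 210 K; P₂ = P₁(V₁/V₂)^n = 25.5 kPa.
W = (P₁V₁−P₂V₂)/(n−1) = (548×25.6−25.5×193)/0.52 = 17500 J.
ΔU = nCvΔT = 2.81×26.8×(210−601) = -29400 J.
Q = ΔU + W = -11900 J.

-11900 J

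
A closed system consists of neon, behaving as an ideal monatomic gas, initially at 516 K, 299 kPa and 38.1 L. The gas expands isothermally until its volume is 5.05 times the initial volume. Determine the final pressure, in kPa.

59.2 kPa

Isothermal: T stays 516 K; PV = const ⇒ V₂ = 192 L, P₂ = 59.2 kPa.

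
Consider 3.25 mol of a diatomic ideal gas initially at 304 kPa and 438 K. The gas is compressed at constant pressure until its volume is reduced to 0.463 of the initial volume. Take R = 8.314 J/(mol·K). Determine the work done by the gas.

-6360 J

V₁ = nRT₁/P₁ = 3.25×8.314×438/304 = 38.9 L.
Isobaric: P stays 304 kPa; V/T = const ⇒ T₂ = 203 K, V₂ = 18.0 L.
W = PΔV = 304×(18.0−38.9) kPa·L = -6360 J.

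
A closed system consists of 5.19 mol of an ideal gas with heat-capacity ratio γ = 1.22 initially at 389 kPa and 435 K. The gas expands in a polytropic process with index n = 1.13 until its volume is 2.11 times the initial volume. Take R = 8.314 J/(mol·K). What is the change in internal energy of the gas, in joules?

-7890 J

V₁ = nRT₁/P₁ = 5.19×8.314×435/389 = 48.3 L.
Polytropic n=1.13: T₂ = T₁(V₁/V₂)^(n−1) = 435×(0.474)^0.13 = 395 K; P₂ = P₁(V₁/V₂)^n = 167 kPa.
For an ideal gas ΔU = nCvΔT with Cv = R/(γ−1) = 37.8 J/(mol·K).
ΔU = 5.19×37.8×(395−435) = -7890 J.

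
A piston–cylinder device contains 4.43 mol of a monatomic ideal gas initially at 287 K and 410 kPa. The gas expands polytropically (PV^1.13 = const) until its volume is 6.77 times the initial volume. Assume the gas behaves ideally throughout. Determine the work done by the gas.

V₁ = nRT₁/P₁ = 4.43×8.314×287/410 = 25.8 L.
Polytropic n=1.13: T₂ = T₁(V₁/V₂)^(n−1) = 287×(0.148)^0.13 = 224 K; P₂ = P₁(V₁/V₂)^n = 47.2 kPa.
W = (P₁V₁−P₂V₂)/(n−1) = (410×25.8−47.2×175)/0.13 = 17900 J.

17900 J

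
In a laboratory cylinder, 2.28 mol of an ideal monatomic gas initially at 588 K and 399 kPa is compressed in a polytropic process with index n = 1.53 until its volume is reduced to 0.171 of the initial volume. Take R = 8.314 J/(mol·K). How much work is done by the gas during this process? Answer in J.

-32600 J

V₁ = nRT₁/P₁ = 2.28×8.314×588/399 = 27.9 L.
Polytropic n=1.53: T₂ = T₁(V₁/V₂)^(n−1) = 588×(5.85)^0.53 = 1500 K; P₂ = P₁(V₁/V₂)^n = 5950 kPa.
W = (P₁V₁−P₂V₂)/(n−1) = (399×27.9−5950×4.78)/0.53 = -32600 J.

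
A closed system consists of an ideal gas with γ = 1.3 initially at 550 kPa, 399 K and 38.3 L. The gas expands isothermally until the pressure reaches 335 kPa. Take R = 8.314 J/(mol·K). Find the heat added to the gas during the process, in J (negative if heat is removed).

10400 J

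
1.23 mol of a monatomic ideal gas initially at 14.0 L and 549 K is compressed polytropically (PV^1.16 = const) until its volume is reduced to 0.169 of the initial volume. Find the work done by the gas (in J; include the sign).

-11500 J

P₁ = nRT₁/V₁ = 1.23×8.314×549/14.0 = 401 kPa.
Polytropic n=1.16: T₂ = T₁(V₁/V₂)^(n−1) = 549×(5.92)^0.16 = 730 K; P₂ = P₁(V₁/V₂)^n = 3150 kPa.
W = (P₁V₁−P₂V₂)/(n−1) = (401×14.0−3150×2.37)/0.16 = -11500 J.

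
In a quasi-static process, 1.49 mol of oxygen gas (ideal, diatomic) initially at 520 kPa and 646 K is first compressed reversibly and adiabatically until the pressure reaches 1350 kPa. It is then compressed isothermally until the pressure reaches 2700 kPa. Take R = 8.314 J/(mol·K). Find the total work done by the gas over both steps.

-13600 J

V₁ = nRT₁/P₁ = 1.49×8.314×646/520 = 15.4 L.
Step 1 — Adiabatic: T₂/T₁ = (P₂/P₁)^((γ−1)/γ) ⇒ T₂ = 646×(2.60)^0.286 = 848 K; V₂ = 7.79 L.
ΔU = nCvΔT = 1.49×20.8×(848−646) = 6270 J.
Q = 0 for an adiabatic process, so W = −ΔU = -6270 J.
State after step 1: P = 1350 kPa, V = 7.79 L, T = 848 K.
Step 2 — Isothermal: T stays 848 K; PV = const ⇒ V₂ = 3.89 L, P₂ = 2700 kPa.
ΔU = 0 (ideal gas, T constant).
W = nRT ln(V₂/V₁) = 1.49×8.314×848×ln(0.500) = -7290 J.
Q = ΔU + W = -7290 J.
Net over both steps: W = -13600 J, Q = -7290 J, ΔU = 6270 J.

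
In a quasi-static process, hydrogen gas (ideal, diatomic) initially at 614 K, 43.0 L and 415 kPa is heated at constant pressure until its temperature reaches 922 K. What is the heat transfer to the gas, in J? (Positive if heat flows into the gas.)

31300 J

n = P₁V₁/(RT₁) = 415×43.0/(8.314×614) = 3.50 mol.
Isobaric: P stays 415 kPa; V/T = const ⇒ T₂ = 922 K, V₂ = 64.6 L.
W = PΔV = 415×(64.6−43.0) kPa·L = 8950 J.
ΔU = nCvΔT = 3.50×20.8×(922−614) = 22400 J.
Q = ΔU + W = nCpΔT = 31300 J.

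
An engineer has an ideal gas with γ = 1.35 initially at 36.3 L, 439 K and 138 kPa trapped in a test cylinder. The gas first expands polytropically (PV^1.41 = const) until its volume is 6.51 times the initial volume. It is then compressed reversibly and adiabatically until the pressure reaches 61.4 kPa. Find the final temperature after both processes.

n = P₁V₁/(RT₁) = 138×36.3/(8.314×439) = 1.37 mol.
Step 1 — Polytropic n=1.41: T₂ = T₁(V₁/V₂)^(n−1) = 439×(0.154)^0.41 = 204 K; P₂ = P₁(V₁/V₂)^n = 9.83 kPa.
W = (P₁V₁−P₂V₂)/(n−1) = (138×36.3−9.83×236)/0.41 = 6550 J.
ΔU = nCvΔT = 1.37×23.8×(204−439) = -7670 J.
Q = ΔU + W = -1120 J.
State after step 1: P = 9.83 kPa, V = 236 L, T = 204 K.
Step 2 — Adiabatic: T₂/T₁ = (P₂/P₁)^((γ−1)/γ) ⇒ T₂ = 204×(6.24)^0.259 = 327 K; V₂ = 60.9 L.
ΔU = nCvΔT = 1.37×23.8×(327−204) = 4040 J.
Q = 0 for an adiabatic process, so W = −ΔU = -4040 J.
Net over both steps: W = 2510 J, Q = -1120 J, ΔU = -3640 J.

327 K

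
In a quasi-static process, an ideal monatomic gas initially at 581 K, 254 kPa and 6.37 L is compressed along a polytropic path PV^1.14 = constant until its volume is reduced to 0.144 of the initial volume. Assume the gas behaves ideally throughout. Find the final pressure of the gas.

2310 kPa

Polytropic n=1.14: T₂ = T₁(V₁/V₂)^(n−1) = 581×(6.94)^0.14 = 762 K; P₂ = P₁(V₁/V₂)^n = 2310 kPa.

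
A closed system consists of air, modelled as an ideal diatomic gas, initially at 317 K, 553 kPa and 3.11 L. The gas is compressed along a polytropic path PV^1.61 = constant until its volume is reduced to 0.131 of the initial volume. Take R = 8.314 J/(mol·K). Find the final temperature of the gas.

1100 K

Polytropic n=1.61: T₂ = T₁(V₁/V₂)^(n−1) = 317×(7.63)^0.61 = 1100 K; P₂ = P₁(V₁/V₂)^n = 14600 kPa.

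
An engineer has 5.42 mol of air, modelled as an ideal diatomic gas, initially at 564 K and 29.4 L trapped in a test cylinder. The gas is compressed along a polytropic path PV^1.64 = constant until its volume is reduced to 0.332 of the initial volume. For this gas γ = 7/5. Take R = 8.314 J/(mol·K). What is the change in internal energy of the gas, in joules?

P₁ = nRT₁/V₁ = 5.42×8.314×564/29.4 = 864 kPa.
Polytropic n=1.64: T₂ = T₁(V₁/V₂)^(n−1) = 564×(3.01)^0.64 = 1140 K; P₂ = P₁(V₁/V₂)^n = 5270 kPa.
For an ideal gas ΔU = nCvΔT with Cv = (5/2)R = 20.8 J/(mol·K).
ΔU = 5.42×20.8×(1140−564) = 65100 J.

65100 J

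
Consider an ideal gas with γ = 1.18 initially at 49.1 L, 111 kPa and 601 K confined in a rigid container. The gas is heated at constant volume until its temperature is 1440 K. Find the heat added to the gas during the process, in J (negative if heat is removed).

42300 J

n = P₁V₁/(RT₁) = 111×49.1/(8.314×601) = 1.09 mol.
Isochoric: V stays 49.1 L; P/T = const ⇒ T₂ = 1440 K, P₂ = 266 kPa.
W = 0 (no volume change).
ΔU = nCvΔT = 1.09×46.2×(1440−601) = 42300 J.
Q = ΔU = 42300 J.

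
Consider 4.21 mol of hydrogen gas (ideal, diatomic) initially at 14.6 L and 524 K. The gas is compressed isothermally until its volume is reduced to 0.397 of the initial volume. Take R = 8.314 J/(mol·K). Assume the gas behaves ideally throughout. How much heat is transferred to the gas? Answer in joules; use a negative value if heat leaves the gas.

P₁ = nRT₁/V₁ = 4.21×8.314×524/14.6 = 1260 kPa.
Isothermal: T stays 524 K; PV = const ⇒ V₂ = 5.80 L, P₂ = 3160 kPa.
ΔU = 0 (ideal gas, T constant).
W = nRT ln(V₂/V₁) = 4.21×8.314×524×ln(0.397) = -16900 J.
Q = ΔU + W = -16900 J.

-16900 J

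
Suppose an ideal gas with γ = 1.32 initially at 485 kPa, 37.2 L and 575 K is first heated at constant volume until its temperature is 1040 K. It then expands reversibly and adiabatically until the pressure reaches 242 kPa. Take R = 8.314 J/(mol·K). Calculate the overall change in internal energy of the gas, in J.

18200 J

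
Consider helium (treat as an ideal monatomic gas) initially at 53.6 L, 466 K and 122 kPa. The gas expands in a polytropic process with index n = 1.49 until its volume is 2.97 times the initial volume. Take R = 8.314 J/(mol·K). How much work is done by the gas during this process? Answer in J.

n = P₁V₁/(RT₁) = 122×53.6/(8.314×466) = 1.69 mol.
Polytropic n=1.49: T₂ = T₁(V₁/V₂)^(n−1) = 466×(0.337)^0.49 = 273 K; P₂ = P₁(V₁/V₂)^n = 24.1 kPa.
W = (P₁V₁−P₂V₂)/(n−1) = (122×53.6−24.1×159)/0.49 = 5520 J.

5520 J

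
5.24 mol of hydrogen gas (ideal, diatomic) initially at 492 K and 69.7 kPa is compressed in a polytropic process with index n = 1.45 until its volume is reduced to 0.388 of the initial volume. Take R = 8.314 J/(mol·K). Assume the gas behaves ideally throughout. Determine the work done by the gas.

-25300 J

V₁ = nRT₁/P₁ = 5.24×8.314×492/69.7 = 308 L.
Polytropic n=1.45: T₂ = T₁(V₁/V₂)^(n−1) = 492×(2.58)^0.45 = 753 K; P₂ = P₁(V₁/V₂)^n = 275 kPa.
W = (P₁V₁−P₂V₂)/(n−1) = (69.7×308−275×119)/0.45 = -25300 J.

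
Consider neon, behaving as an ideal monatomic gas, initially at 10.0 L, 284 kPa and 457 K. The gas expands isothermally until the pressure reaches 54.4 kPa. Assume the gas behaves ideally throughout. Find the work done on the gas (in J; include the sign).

n = P₁V₁/(RT₁) = 284×10.0/(8.314×457) = 0.747 mol.
Isothermal: T stays 457 K; PV = const ⇒ V₂ = 52.2 L, P₂ = 54.4 kPa.
W = nRT ln(V₂/V₁) = 0.747×8.314×457×ln(5.22) = 4690 J.
Work done on the gas = −W_by = -4690 J.

-4690 J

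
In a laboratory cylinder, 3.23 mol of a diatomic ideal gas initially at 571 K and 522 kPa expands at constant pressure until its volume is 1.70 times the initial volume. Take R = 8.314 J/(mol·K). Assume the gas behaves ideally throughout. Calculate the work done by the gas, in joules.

V₁ = nRT₁/P₁ = 3.23×8.314×571/522 = 29.4 L.
Isobaric: P stays 522 kPa; V/T = const ⇒ T₂ = 971 K, V₂ = 49.9 L.
W = PΔV = 522×(49.9−29.4) kPa·L = 10700 J.

10700 J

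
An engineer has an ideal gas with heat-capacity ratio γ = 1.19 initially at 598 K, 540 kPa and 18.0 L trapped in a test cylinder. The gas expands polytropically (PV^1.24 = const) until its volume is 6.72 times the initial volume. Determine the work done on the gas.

n = P₁V₁/(RT₁) = 540×18.0/(8.314×598) = 1.96 mol.
Polytropic n=1.24: T₂ = T₁(V₁/V₂)^(n−1) = 598×(0.149)^0.24 = 379 K; P₂ = P₁(V₁/V₂)^n = 50.9 kPa.
W = (P₁V₁−P₂V₂)/(n−1) = (540×18.0−50.9×121)/0.24 = 14900 J.
Work done on the gas = −W_by = -14900 J.

-14900 J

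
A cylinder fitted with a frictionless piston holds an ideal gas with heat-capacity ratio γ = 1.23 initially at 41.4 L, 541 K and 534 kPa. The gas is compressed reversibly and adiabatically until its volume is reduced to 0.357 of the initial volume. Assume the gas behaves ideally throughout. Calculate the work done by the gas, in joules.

n = P₁V₁/(RT₁) = 534×41.4/(8.314×541) = 4.92 mol.
Adiabatic: TV^(γ−1) = const ⇒ T₂ = 541×(2.80)^0.230 = 686 K; PV^γ = const ⇒ P₂ = 1900 kPa.
ΔU = nCvΔT = 4.92×36.1×(686−541) = 25700 J.
Q = 0 for an adiabatic process, so W = −ΔU = -25700 J.

-25700 J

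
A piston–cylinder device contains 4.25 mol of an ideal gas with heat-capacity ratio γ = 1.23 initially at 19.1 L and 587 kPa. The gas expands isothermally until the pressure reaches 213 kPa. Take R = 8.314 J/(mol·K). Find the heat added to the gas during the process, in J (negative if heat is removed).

T₁ = P₁V₁/(nR) = 587×19.1/(4.25×8.314) = 317 K.
Isothermal: T stays 317 K; PV = const ⇒ V₂ = 52.6 L, P₂ = 213 kPa.
ΔU = 0 (ideal gas, T constant).
W = nRT ln(V₂/V₁) = 4.25×8.314×317×ln(2.76) = 11400 J.
Q = ΔU + W = 11400 J.

11400 J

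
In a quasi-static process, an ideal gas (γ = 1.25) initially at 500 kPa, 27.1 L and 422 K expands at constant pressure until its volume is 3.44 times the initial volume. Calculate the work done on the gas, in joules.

n = P₁V₁/(RT₁) = 500×27.1/(8.314×422) = 3.86 mol.
Isobaric: P stays 500 kPa; V/T = const ⇒ T₂ = 1450 K, V₂ = 93.2 L.
W = PΔV = 500×(93.2−27.1) kPa·L = 33100 J.
Work done on the gas = −W_by = -33100 J.

-33100 J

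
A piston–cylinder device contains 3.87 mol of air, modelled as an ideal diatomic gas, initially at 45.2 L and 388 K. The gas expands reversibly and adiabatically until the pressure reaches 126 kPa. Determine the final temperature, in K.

310 K

P₁ = nRT₁/V₁ = 3.87×8.314×388/45.2 = 276 kPa.
Adiabatic: T₂/T₁ = (P₂/P₁)^((γ−1)/γ) ⇒ T₂ = 388×(0.456)^0.286 = 310 K; V₂ = 79.2 L.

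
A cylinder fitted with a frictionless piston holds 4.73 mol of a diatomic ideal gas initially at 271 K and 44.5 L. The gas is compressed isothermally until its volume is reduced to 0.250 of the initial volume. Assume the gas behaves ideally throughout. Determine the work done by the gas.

-14800 J

P₁ = nRT₁/V₁ = 4.73×8.314×271/44.5 = 239 kPa.
Isothermal: T stays 271 K; PV = const ⇒ V₂ = 11.1 L, P₂ = 958 kPa.
W = nRT ln(V₂/V₁) = 4.73×8.314×271×ln(0.250) = -14800 J.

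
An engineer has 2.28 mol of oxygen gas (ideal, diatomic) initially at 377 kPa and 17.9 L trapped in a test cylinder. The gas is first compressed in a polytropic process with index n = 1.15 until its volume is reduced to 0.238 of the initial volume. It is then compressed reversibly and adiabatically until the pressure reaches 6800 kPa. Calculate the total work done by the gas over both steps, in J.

-19700 J

T₁ = P₁V₁/(nR) = 377×17.9/(2.28×8.314) = 356 K.
Step 1 — Polytropic n=1.15: T₂ = T₁(V₁/V₂)^(n−1) = 356×(4.20)^0.15 = 442 K; P₂ = P₁(V₁/V₂)^n = 1960 kPa.
W = (P₁V₁−P₂V₂)/(n−1) = (377×17.9−1960×4.26)/0.15 = -10800 J.
ΔU = nCvΔT = 2.28×20.8×(442−356) = 4050 J.
Q = ΔU + W = -6760 J.
State after step 1: P = 1960 kPa, V = 4.26 L, T = 442 K.
Step 2 — Adiabatic: T₂/T₁ = (P₂/P₁)^((γ−1)/γ) ⇒ T₂ = 442×(3.46)^0.286 = 630 K; V₂ = 1.75 L.
ΔU = nCvΔT = 2.28×20.8×(630−442) = 8910 J.
Q = 0 for an adiabatic process, so W = −ΔU = -8910 J.
Net over both steps: W = -19700 J, Q = -6760 J, ΔU = 13000 J.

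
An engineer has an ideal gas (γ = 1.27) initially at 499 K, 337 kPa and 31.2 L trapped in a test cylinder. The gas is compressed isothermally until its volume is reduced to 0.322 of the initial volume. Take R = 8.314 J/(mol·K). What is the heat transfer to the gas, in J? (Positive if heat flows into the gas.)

-11900 J

n = P₁V₁/(RT₁) = 337×31.2/(8.314×499) = 2.53 mol.
Isothermal: T stays 499 K; PV = const ⇒ V₂ = 10.0 L, P₂ = 1050 kPa.
ΔU = 0 (ideal gas, T constant).
W = nRT ln(V₂/V₁) = 2.53×8.314×499×ln(0.322) = -11900 J.
Q = ΔU + W = -11900 J.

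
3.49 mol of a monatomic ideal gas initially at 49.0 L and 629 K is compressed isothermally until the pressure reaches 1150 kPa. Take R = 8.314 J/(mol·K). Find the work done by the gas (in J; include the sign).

P₁ = nRT₁/V₁ = 3.49×8.314×629/49.0 = 372 kPa.
Isothermal: T stays 629 K; PV = const ⇒ V₂ = 15.9 L, P₂ = 1150 kPa.
W = nRT ln(V₂/V₁) = 3.49×8.314×629×ln(0.324) = -20600 J.

-20600 J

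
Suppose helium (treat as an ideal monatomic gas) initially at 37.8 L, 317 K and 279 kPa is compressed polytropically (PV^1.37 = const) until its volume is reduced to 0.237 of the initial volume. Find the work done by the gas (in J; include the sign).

n = P₁V₁/(RT₁) = 279×37.8/(8.314×317) = 4.00 mol.
Polytropic n=1.37: T₂ = T₁(V₁/V₂)^(n−1) = 317×(4.22)^0.37 = 540 K; P₂ = P₁(V₁/V₂)^n = 2010 kPa.
W = (P₁V₁−P₂V₂)/(n−1) = (279×37.8−2010×8.96)/0.37 = -20100 J.

-20100 J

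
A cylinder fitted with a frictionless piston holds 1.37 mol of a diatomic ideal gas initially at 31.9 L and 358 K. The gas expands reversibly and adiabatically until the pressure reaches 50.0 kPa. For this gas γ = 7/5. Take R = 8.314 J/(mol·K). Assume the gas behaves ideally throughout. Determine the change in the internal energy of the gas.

P₁ = nRT₁/V₁ = 1.37×8.314×358/31.9 = 128 kPa.
Adiabatic: T₂/T₁ = (P₂/P₁)^((γ−1)/γ) ⇒ T₂ = 358×(0.391)^0.286 = 274 K; V₂ = 62.4 L.
For an ideal gas ΔU = nCvΔT with Cv = (5/2)R = 20.8 J/(mol·K).
ΔU = 1.37×20.8×(274−358) = -2400 J.

-2400 J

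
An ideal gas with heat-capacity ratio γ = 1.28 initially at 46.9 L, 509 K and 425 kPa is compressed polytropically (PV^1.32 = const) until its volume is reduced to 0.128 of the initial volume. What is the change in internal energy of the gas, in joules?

n = P₁V₁/(RT₁) = 425×46.9/(8.314×509) = 4.71 mol.
Polytropic n=1.32: T₂ = T₁(V₁/V₂)^(n−1) = 509×(7.81)^0.32 = 983 K; P₂ = P₁(V₁/V₂)^n = 6410 kPa.
For an ideal gas ΔU = nCvΔT with Cv = R/(γ−1) = 29.7 J/(mol·K).
ΔU = 4.71×29.7×(983−509) = 66200 J.

66200 J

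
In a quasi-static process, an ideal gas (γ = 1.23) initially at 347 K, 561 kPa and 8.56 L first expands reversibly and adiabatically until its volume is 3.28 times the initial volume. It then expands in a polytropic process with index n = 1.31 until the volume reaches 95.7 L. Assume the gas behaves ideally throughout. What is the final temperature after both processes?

181 K

n = P₁V₁/(RT₁) = 561×8.56/(8.314×347) = 1.66 mol.
Step 1 — Adiabatic: TV^(γ−1) = const ⇒ T₂ = 347×(0.305)^0.230 = 264 K; PV^γ = const ⇒ P₂ = 130 kPa.
ΔU = nCvΔT = 1.66×36.1×(264−347) = -4990 J.
Q = 0 for an adiabatic process, so W = −ΔU = 4990 J.
State after step 1: P = 130 kPa, V = 28.1 L, T = 264 K.
Step 2 — Polytropic n=1.31: T₂ = T₁(V₁/V₂)^(n−1) = 264×(0.293)^0.31 = 181 K; P₂ = P₁(V₁/V₂)^n = 26.1 kPa.
W = (P₁V₁−P₂V₂)/(n−1) = (130×28.1−26.1×95.7)/0.31 = 3730 J.
ΔU = nCvΔT = 1.66×36.1×(181−264) = -5020 J.
Q = ΔU + W = -1300 J.
Net over both steps: W = 8720 J, Q = -1300 J, ΔU = -10000 J.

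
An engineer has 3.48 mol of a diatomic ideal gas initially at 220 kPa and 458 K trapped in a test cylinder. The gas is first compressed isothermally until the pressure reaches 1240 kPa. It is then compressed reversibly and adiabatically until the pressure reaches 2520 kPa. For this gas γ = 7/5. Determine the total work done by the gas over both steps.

V₁ = nRT₁/P₁ = 3.48×8.314×458/220 = 60.2 L.
Step 1 — Isothermal: T stays 458 K; PV = const ⇒ V₂ = 10.7 L, P₂ = 1240 kPa.
ΔU = 0 (ideal gas, T constant).
W = nRT ln(V₂/V₁) = 3.48×8.314×458×ln(0.177) = -22900 J.
Q = ΔU + W = -22900 J.
State after step 1: P = 1240 kPa, V = 10.7 L, T = 458 K.
Step 2 — Adiabatic: T₂/T₁ = (P₂/P₁)^((γ−1)/γ) ⇒ T₂ = 458×(2.03)^0.286 = 561 K; V₂ = 6.44 L.
ΔU = nCvΔT = 3.48×20.8×(561−458) = 7440 J.
Q = 0 for an adiabatic process, so W = −ΔU = -7440 J.
Net over both steps: W = -30400 J, Q = -22900 J, ΔU = 7440 J.

-30400 J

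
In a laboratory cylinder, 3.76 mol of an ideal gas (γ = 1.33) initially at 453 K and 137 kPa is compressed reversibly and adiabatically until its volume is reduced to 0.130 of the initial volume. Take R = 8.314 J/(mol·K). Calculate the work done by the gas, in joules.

V₁ = nRT₁/P₁ = 3.76×8.314×453/137 = 103 L.
Adiabatic: TV^(γ−1) = const ⇒ T₂ = 453×(7.69)^0.330 = 888 K; PV^γ = const ⇒ P₂ = 2070 kPa.
ΔU = nCvΔT = 3.76×25.2×(888−453) = 41200 J.
Q = 0 for an adiabatic process, so W = −ΔU = -41200 J.

-41200 J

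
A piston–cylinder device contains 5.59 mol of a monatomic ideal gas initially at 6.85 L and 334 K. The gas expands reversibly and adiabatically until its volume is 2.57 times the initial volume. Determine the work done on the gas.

-10900 J

P₁ = nRT₁/V₁ = 5.59×8.314×334/6.85 = 2270 kPa.
Adiabatic: TV^(γ−1) = const ⇒ T₂ = 334×(0.389)^0.667 = 178 K; PV^γ = const ⇒ P₂ = 470 kPa.
ΔU = nCvΔT = 5.59×12.5×(178−334) = -10900 J.
Q = 0 for an adiabatic process, so W = −ΔU = 10900 J.
Work done on the gas = −W_by = -10900 J.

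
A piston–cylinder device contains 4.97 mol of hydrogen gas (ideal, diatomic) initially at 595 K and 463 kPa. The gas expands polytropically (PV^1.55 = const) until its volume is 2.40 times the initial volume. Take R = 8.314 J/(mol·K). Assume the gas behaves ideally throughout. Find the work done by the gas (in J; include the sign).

17100 J

V₁ = nRT₁/P₁ = 4.97×8.314×595/463 = 53.1 L.
Polytropic n=1.55: T₂ = T₁(V₁/V₂)^(n−1) = 595×(0.417)^0.55 = 368 K; P₂ = P₁(V₁/V₂)^n = 119 kPa.
W = (P₁V₁−P₂V₂)/(n−1) = (463×53.1−119×127)/0.55 = 17100 J.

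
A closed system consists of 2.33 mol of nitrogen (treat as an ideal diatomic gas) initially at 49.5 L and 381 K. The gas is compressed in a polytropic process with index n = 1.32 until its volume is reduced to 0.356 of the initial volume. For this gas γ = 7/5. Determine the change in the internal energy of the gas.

P₁ = nRT₁/V₁ = 2.33×8.314×381/49.5 = 149 kPa.
Polytropic n=1.32: T₂ = T₁(V₁/V₂)^(n−1) = 381×(2.81)^0.32 = 530 K; P₂ = P₁(V₁/V₂)^n = 583 kPa.
For an ideal gas ΔU = nCvΔT with Cv = (5/2)R = 20.8 J/(mol·K).
ΔU = 2.33×20.8×(530−381) = 7230 J.

7230 J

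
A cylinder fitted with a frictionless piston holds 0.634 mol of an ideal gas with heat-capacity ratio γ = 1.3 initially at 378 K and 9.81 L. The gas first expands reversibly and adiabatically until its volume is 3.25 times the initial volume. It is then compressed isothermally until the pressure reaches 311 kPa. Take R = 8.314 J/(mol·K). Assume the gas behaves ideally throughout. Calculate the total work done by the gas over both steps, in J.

P₁ = nRT₁/V₁ = 0.634×8.314×378/9.81 = 203 kPa.
Step 1 — Adiabatic: TV^(γ−1) = const ⇒ T₂ = 378×(0.308)^0.300 = 265 K; PV^γ = const ⇒ P₂ = 43.9 kPa.
ΔU = nCvΔT = 0.634×27.7×(265−378) = -1980 J.
Q = 0 for an adiabatic process, so W = −ΔU = 1980 J.
State after step 1: P = 43.9 kPa, V = 31.9 L, T = 265 K.
Step 2 — Isothermal: T stays 265 K; PV = const ⇒ V₂ = 4.50 L, P₂ = 311 kPa.
ΔU = 0 (ideal gas, T constant).
W = nRT ln(V₂/V₁) = 0.634×8.314×265×ln(0.141) = -2740 J.
Q = ΔU + W = -2740 J.
Net over both steps: W = -762 J, Q = -2740 J, ΔU = -1980 J.

-762 J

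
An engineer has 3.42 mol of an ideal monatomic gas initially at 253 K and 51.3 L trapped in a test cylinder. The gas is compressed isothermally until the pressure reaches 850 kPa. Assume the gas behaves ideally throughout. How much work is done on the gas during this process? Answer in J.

13000 J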